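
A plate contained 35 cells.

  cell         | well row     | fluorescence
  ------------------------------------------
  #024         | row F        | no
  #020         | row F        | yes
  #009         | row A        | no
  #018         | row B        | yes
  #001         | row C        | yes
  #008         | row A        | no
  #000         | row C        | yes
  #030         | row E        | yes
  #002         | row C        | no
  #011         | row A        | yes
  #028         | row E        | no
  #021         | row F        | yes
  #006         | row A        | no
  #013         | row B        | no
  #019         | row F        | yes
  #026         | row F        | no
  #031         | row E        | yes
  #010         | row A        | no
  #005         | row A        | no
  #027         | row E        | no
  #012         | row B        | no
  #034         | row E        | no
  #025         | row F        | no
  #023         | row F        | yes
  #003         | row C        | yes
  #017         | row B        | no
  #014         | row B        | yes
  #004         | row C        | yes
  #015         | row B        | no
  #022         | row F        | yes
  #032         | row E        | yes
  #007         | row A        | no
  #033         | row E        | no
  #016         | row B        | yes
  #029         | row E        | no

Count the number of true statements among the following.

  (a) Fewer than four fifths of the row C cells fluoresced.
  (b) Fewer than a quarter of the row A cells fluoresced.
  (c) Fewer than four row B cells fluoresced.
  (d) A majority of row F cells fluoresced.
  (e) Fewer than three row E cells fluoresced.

3

(a) row C: |A| = 5, |A ∩ B| = 4; needs |A ∩ B| / |A| < 4/5 — false.
(b) row A: |A| = 7, |A ∩ B| = 1; needs |A ∩ B| / |A| < 1/4 — true.
(c) row B: |A| = 7, |A ∩ B| = 3; needs |A ∩ B| < 4 — true.
(d) row F: |A| = 8, |A ∩ B| = 5; needs |A ∩ B| > |A ∖ B| — true.
(e) row E: |A| = 8, |A ∩ B| = 3; needs |A ∩ B| < 3 — false.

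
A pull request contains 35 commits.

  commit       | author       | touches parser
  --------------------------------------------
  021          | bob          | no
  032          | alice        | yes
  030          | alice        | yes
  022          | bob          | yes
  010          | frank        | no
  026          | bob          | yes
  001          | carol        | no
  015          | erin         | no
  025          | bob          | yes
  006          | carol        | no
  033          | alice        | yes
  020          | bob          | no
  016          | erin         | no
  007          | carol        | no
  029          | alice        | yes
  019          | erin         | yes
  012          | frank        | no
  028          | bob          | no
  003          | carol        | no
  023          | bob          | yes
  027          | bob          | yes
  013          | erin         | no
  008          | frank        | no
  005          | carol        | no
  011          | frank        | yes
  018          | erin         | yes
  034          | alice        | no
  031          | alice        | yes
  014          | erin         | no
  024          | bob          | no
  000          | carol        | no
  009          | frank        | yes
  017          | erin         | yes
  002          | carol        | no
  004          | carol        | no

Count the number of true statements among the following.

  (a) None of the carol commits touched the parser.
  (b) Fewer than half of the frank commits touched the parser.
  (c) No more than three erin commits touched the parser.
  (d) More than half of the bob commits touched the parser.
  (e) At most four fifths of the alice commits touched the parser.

4

(a) carol: |A| = 8, |A ∩ B| = 0; needs A ∩ B = ∅ (|A ∩ B| = 0) — true.
(b) frank: |A| = 5, |A ∩ B| = 2; needs |A ∩ B| < |A ∖ B| — true.
(c) erin: |A| = 7, |A ∩ B| = 3; needs |A ∩ B| ≤ 3 — true.
(d) bob: |A| = 9, |A ∩ B| = 5; needs |A ∩ B| > |A ∖ B| — true.
(e) alice: |A| = 6, |A ∩ B| = 5; needs |A ∩ B| / |A| ≤ 4/5 — false.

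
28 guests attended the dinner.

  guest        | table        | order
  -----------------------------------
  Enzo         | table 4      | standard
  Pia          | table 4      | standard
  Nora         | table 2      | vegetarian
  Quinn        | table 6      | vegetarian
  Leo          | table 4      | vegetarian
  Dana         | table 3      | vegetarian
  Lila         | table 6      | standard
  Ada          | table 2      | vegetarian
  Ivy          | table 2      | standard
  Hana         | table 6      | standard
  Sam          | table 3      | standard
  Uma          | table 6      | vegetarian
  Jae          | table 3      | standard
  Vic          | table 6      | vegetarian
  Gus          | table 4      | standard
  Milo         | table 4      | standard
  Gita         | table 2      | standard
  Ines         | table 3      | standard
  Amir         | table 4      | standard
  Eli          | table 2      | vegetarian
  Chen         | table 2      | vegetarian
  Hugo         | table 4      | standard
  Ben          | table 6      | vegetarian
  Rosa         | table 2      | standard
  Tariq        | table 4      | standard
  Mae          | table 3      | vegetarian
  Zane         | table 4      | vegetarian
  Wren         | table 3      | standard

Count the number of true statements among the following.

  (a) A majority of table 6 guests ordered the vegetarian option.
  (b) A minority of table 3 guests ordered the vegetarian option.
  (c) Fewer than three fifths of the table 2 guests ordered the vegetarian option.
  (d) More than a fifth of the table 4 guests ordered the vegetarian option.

(a) table 6: |A| = 6, |A ∩ B| = 4; needs |A ∩ B| > |A ∖ B| — true.
(b) table 3: |A| = 6, |A ∩ B| = 2; needs |A ∩ B| < |A ∖ B| — true.
(c) table 2: |A| = 7, |A ∩ B| = 4; needs |A ∩ B| / |A| < 3/5 — true.
(d) table 4: |A| = 9, |A ∩ B| = 2; needs |A ∩ B| / |A| > 1/5 — true.

4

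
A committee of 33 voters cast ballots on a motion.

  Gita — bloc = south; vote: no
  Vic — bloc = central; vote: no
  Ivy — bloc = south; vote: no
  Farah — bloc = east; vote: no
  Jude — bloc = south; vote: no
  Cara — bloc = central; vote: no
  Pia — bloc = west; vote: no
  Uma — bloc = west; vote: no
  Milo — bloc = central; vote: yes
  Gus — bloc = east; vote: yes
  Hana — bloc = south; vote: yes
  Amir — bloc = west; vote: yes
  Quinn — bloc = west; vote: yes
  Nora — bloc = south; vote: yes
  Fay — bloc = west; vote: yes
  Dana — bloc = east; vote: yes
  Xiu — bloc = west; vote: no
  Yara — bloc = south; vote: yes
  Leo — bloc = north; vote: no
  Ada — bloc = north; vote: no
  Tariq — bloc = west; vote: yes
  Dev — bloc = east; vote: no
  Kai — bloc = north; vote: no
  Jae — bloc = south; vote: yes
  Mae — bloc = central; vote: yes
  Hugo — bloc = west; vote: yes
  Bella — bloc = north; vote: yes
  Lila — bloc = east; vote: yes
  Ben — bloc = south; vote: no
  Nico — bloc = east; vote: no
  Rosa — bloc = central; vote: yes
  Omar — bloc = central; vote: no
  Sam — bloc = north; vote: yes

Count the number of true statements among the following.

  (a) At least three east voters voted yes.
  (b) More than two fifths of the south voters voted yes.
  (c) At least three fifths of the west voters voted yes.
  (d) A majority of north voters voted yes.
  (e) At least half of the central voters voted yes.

(a) east: |A| = 6, |A ∩ B| = 3; needs |A ∩ B| ≥ 3 — true.
(b) south: |A| = 8, |A ∩ B| = 4; needs |A ∩ B| / |A| > 2/5 — true.
(c) west: |A| = 8, |A ∩ B| = 5; needs |A ∩ B| / |A| ≥ 3/5 — true.
(d) north: |A| = 5, |A ∩ B| = 2; needs |A ∩ B| > |A ∖ B| — false.
(e) central: |A| = 6, |A ∩ B| = 3; needs |A ∩ B| ≥ |A ∖ B| — true.

4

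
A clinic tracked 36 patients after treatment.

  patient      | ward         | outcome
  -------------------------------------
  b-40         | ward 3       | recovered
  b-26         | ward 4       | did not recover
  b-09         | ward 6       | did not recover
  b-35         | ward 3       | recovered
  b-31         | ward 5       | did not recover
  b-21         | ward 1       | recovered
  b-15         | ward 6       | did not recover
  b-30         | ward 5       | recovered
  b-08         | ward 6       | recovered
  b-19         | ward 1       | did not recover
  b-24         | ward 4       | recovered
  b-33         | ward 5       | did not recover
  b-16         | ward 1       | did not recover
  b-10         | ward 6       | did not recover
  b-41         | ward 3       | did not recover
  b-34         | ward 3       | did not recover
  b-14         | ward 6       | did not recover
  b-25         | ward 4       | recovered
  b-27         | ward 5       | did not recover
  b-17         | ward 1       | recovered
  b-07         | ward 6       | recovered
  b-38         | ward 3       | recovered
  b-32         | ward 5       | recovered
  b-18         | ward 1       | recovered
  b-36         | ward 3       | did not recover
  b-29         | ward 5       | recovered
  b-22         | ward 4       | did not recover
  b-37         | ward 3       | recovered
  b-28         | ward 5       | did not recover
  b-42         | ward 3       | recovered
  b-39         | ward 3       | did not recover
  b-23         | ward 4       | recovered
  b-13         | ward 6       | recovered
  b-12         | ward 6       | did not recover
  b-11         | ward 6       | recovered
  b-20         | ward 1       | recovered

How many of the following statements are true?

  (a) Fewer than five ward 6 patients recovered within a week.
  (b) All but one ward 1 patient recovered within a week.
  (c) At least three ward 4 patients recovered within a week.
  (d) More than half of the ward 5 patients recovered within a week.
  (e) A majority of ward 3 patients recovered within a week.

(a) ward 6: |A| = 9, |A ∩ B| = 4; needs |A ∩ B| < 5 — true.
(b) ward 1: |A| = 6, |A ∩ B| = 4; needs |A ∖ B| = 1 — false.
(c) ward 4: |A| = 5, |A ∩ B| = 3; needs |A ∩ B| ≥ 3 — true.
(d) ward 5: |A| = 7, |A ∩ B| = 3; needs |A ∩ B| > |A ∖ B| — false.
(e) ward 3: |A| = 9, |A ∩ B| = 5; needs |A ∩ B| > |A ∖ B| — true.

3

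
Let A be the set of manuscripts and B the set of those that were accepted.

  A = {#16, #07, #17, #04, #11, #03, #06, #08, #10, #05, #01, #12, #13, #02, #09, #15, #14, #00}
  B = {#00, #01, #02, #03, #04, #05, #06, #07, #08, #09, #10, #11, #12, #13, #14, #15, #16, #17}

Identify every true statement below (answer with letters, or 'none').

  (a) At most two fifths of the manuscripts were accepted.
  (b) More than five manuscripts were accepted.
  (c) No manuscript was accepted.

(b)

|A| = 18, |A ∩ B| = 18, |A ∖ B| = 0.
(a) |A ∩ B| / |A| ≤ 2/5: fails.
(b) |A ∩ B| > 5: holds.
(c) A ∩ B = ∅ (|A ∩ B| = 0): fails.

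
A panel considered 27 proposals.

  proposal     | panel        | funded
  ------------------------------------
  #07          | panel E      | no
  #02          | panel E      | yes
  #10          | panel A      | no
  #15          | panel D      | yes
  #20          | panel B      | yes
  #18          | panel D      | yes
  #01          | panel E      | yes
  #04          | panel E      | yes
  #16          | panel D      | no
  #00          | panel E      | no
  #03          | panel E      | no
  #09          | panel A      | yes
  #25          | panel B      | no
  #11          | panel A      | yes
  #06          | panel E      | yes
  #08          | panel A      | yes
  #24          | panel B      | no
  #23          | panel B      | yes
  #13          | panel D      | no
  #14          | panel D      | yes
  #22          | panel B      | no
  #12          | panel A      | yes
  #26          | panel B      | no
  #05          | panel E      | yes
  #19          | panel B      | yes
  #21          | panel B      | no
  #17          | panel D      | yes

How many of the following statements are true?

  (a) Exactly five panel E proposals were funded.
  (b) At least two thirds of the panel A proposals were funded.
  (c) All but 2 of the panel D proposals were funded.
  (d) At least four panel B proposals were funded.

3

(a) panel E: |A| = 8, |A ∩ B| = 5; needs |A ∩ B| = 5 — true.
(b) panel A: |A| = 5, |A ∩ B| = 4; needs |A ∩ B| / |A| ≥ 2/3 — true.
(c) panel D: |A| = 6, |A ∩ B| = 4; needs |A ∖ B| = 2 — true.
(d) panel B: |A| = 8, |A ∩ B| = 3; needs |A ∩ B| ≥ 4 — false.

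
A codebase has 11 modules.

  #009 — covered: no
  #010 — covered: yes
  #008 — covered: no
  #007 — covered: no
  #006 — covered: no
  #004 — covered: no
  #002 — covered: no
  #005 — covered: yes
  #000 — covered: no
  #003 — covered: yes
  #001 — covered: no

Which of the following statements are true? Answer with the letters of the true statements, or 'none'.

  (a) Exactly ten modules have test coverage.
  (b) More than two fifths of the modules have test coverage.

|A| = 11, |A ∩ B| = 3, |A ∖ B| = 8.
(a) |A ∩ B| = 10: fails.
(b) |A ∩ B| / |A| > 2/5: fails.

none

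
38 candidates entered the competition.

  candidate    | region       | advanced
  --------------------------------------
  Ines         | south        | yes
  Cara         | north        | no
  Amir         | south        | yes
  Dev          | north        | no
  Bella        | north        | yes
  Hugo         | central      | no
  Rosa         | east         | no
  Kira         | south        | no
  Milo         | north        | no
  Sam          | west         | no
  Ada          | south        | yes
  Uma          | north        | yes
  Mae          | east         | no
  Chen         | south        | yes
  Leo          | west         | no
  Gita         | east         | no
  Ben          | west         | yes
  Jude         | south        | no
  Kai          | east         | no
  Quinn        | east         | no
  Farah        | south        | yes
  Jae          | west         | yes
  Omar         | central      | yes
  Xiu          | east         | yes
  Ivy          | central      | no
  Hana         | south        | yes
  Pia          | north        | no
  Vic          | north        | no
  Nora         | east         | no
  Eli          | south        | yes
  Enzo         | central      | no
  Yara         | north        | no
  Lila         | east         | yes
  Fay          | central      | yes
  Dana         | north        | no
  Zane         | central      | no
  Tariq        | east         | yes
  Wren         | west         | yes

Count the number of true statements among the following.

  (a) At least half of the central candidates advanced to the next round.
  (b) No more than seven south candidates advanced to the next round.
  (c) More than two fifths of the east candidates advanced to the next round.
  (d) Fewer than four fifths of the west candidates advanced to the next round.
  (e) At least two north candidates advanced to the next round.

(a) central: |A| = 6, |A ∩ B| = 2; needs |A ∩ B| ≥ |A ∖ B| — false.
(b) south: |A| = 9, |A ∩ B| = 7; needs |A ∩ B| ≤ 7 — true.
(c) east: |A| = 9, |A ∩ B| = 3; needs |A ∩ B| / |A| > 2/5 — false.
(d) west: |A| = 5, |A ∩ B| = 3; needs |A ∩ B| / |A| < 4/5 — true.
(e) north: |A| = 9, |A ∩ B| = 2; needs |A ∩ B| ≥ 2 — true.

3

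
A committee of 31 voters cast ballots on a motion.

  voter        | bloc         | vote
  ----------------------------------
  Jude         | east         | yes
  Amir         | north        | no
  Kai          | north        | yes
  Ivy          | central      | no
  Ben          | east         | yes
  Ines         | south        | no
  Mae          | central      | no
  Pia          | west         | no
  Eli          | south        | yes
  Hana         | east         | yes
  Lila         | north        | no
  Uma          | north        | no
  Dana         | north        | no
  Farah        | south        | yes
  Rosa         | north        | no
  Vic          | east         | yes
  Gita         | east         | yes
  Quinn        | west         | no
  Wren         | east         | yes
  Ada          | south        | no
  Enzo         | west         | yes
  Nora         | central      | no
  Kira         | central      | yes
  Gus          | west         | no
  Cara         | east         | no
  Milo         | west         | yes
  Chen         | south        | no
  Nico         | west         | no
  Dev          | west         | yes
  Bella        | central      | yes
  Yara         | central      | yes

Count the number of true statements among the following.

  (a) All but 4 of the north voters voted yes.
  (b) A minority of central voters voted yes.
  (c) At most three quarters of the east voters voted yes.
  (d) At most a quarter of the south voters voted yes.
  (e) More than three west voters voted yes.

(a) north: |A| = 6, |A ∩ B| = 1; needs |A ∖ B| = 4 — false.
(b) central: |A| = 6, |A ∩ B| = 3; needs |A ∩ B| < |A ∖ B| — false.
(c) east: |A| = 7, |A ∩ B| = 6; needs |A ∩ B| / |A| ≤ 3/4 — false.
(d) south: |A| = 5, |A ∩ B| = 2; needs |A ∩ B| / |A| ≤ 1/4 — false.
(e) west: |A| = 7, |A ∩ B| = 3; needs |A ∩ B| > 3 — false.

0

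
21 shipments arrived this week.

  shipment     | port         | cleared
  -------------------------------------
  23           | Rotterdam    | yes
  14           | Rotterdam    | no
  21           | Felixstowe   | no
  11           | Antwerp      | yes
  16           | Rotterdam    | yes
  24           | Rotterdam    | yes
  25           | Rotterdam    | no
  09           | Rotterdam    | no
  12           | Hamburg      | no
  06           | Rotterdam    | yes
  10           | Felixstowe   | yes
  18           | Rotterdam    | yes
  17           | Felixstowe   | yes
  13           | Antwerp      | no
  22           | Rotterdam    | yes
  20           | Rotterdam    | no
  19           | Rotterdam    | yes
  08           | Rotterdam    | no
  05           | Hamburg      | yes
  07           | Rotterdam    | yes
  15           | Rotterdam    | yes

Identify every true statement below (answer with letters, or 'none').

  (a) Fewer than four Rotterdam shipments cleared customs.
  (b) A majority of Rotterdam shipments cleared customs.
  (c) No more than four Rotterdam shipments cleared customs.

|A| = 14, |A ∩ B| = 9, |A ∖ B| = 5.
(a) |A ∩ B| < 4: fails.
(b) |A ∩ B| > |A ∖ B|: holds.
(c) |A ∩ B| ≤ 4: fails.

(b)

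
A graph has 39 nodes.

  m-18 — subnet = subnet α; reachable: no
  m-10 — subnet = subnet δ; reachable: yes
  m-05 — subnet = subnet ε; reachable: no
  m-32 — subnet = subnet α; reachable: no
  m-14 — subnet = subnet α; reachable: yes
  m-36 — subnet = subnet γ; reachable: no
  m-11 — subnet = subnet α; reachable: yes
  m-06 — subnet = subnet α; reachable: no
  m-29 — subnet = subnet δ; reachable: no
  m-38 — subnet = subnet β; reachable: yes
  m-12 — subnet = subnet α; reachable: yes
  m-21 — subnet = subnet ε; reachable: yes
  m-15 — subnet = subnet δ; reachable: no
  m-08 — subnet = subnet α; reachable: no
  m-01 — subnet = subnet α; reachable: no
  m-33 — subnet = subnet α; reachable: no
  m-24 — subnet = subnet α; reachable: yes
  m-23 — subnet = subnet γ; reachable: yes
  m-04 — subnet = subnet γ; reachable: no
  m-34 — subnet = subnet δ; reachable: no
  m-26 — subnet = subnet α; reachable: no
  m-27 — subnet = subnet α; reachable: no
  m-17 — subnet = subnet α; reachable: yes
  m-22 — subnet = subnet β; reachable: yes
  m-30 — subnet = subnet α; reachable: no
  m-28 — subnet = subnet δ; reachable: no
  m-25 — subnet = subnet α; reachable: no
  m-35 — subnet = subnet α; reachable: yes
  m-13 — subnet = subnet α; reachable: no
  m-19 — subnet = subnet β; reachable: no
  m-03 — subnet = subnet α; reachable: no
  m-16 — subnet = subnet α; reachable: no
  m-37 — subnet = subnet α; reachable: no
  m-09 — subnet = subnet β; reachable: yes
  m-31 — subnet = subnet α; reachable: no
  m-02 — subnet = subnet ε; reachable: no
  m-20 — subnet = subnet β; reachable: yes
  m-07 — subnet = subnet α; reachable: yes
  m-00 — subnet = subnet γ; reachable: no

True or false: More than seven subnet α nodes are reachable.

False

'More than seven subnet α nodes are reachable' holds iff |A ∩ B| > 7.
|A| = 22, |A ∩ B| = 7, |A ∖ B| = 15.
|A ∩ B| = 7, so the statement is false.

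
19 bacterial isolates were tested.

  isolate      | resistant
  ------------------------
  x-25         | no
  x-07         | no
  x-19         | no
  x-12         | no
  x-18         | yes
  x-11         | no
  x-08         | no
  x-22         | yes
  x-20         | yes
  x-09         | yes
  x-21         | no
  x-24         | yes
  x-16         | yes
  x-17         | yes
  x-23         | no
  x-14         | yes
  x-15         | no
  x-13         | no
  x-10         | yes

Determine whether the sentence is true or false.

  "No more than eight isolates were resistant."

Truth condition: |A ∩ B| ≤ 8.
|A| = 19, |A ∩ B| = 9, |A ∖ B| = 10.
|A ∩ B| = 9, so the statement is false.

False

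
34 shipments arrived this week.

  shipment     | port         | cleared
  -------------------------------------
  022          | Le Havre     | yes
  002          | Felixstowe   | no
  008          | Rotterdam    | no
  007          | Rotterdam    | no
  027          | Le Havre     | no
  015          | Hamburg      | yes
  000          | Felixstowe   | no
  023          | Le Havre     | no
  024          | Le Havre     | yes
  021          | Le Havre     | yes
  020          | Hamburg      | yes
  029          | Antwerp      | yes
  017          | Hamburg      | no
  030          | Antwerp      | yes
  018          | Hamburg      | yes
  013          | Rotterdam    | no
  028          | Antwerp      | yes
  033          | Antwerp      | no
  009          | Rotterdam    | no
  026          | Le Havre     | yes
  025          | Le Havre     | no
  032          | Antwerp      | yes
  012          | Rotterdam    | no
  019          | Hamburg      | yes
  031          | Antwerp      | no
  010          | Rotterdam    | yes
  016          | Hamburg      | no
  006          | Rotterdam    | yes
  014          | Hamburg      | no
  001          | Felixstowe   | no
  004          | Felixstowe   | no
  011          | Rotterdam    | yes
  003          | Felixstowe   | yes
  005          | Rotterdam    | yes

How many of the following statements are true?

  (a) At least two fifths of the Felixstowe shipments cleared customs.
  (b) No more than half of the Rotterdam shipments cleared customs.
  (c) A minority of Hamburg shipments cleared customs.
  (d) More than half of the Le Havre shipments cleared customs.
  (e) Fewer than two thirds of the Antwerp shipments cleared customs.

2

(a) Felixstowe: |A| = 5, |A ∩ B| = 1; needs |A ∩ B| / |A| ≥ 2/5 — false.
(b) Rotterdam: |A| = 9, |A ∩ B| = 4; needs |A ∩ B| ≤ |A ∖ B| — true.
(c) Hamburg: |A| = 7, |A ∩ B| = 4; needs |A ∩ B| < |A ∖ B| — false.
(d) Le Havre: |A| = 7, |A ∩ B| = 4; needs |A ∩ B| > |A ∖ B| — true.
(e) Antwerp: |A| = 6, |A ∩ B| = 4; needs |A ∩ B| / |A| < 2/3 — false.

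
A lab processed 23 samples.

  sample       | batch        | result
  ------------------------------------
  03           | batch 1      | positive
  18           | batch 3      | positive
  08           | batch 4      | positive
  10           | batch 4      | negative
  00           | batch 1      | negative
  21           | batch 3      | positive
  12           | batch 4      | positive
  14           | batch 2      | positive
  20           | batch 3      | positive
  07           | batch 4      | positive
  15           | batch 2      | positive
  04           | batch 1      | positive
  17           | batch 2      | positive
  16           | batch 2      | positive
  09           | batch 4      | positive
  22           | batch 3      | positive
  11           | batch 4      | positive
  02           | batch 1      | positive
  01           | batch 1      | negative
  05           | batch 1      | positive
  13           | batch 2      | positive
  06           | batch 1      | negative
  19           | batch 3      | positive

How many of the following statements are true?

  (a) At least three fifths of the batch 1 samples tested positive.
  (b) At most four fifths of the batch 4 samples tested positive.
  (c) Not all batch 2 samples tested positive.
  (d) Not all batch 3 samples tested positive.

(a) batch 1: |A| = 7, |A ∩ B| = 4; needs |A ∩ B| / |A| ≥ 3/5 — false.
(b) batch 4: |A| = 6, |A ∩ B| = 5; needs |A ∩ B| / |A| ≤ 4/5 — false.
(c) batch 2: |A| = 5, |A ∩ B| = 5; needs A ⊄ B (|A ∖ B| ≥ 1) — false.
(d) batch 3: |A| = 5, |A ∩ B| = 5; needs A ⊄ B (|A ∖ B| ≥ 1) — false.

0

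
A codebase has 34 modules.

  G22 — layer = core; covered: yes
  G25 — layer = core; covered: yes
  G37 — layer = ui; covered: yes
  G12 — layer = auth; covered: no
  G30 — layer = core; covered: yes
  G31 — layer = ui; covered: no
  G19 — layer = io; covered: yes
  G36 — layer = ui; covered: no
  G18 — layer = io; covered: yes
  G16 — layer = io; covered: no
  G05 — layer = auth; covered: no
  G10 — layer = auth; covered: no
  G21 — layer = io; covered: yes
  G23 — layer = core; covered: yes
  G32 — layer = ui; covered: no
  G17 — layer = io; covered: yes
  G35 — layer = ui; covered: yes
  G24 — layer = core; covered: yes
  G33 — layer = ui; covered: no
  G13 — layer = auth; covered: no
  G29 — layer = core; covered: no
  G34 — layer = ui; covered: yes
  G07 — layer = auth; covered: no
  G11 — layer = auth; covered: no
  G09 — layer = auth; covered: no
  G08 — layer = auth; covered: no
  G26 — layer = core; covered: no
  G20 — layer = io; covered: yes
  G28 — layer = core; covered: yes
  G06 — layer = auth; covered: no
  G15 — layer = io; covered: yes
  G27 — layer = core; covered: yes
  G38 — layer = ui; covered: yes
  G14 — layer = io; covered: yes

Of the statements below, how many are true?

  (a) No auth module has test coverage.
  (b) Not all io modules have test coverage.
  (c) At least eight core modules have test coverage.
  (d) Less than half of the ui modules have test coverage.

2

(a) auth: |A| = 9, |A ∩ B| = 0; needs A ∩ B = ∅ (|A ∩ B| = 0) — true.
(b) io: |A| = 8, |A ∩ B| = 7; needs A ⊄ B (|A ∖ B| ≥ 1) — true.
(c) core: |A| = 9, |A ∩ B| = 7; needs |A ∩ B| ≥ 8 — false.
(d) ui: |A| = 8, |A ∩ B| = 4; needs |A ∩ B| < |A ∖ B| — false.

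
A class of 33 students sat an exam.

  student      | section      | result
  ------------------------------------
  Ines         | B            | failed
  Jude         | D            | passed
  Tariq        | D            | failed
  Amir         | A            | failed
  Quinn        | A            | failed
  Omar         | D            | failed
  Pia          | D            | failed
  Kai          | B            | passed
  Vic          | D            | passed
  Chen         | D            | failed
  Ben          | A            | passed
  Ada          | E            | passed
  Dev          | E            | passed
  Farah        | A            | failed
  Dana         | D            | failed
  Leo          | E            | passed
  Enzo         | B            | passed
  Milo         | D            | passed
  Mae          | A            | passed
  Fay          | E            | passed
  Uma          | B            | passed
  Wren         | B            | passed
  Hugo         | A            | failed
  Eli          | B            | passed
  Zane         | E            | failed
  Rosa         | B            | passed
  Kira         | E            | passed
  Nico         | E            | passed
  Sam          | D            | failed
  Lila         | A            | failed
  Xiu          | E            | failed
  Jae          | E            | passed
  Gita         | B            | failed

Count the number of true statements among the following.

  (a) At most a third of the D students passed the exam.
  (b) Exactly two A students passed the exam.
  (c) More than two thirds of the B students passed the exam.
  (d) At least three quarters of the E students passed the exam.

(a) D: |A| = 9, |A ∩ B| = 3; needs |A ∩ B| / |A| ≤ 1/3 — true.
(b) A: |A| = 7, |A ∩ B| = 2; needs |A ∩ B| = 2 — true.
(c) B: |A| = 8, |A ∩ B| = 6; needs |A ∩ B| / |A| > 2/3 — true.
(d) E: |A| = 9, |A ∩ B| = 7; needs |A ∩ B| / |A| ≥ 3/4 — true.

4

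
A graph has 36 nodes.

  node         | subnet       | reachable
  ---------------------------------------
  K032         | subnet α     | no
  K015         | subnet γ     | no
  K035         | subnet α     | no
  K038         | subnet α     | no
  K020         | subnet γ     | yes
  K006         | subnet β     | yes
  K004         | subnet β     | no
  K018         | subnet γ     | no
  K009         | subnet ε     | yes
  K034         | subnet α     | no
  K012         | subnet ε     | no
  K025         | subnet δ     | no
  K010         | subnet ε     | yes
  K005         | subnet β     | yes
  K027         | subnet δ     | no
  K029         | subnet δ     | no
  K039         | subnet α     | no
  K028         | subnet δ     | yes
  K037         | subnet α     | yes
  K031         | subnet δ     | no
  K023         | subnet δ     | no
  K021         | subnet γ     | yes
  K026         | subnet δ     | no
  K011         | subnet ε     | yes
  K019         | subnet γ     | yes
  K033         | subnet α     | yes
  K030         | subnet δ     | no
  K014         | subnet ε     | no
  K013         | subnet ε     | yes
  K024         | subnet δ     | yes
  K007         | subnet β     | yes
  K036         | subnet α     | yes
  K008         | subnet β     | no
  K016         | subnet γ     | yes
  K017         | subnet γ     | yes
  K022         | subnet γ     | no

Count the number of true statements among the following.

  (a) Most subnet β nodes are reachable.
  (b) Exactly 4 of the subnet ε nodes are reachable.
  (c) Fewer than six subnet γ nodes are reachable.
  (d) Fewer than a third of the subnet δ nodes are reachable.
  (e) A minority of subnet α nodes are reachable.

(a) subnet β: |A| = 5, |A ∩ B| = 3; needs |A ∩ B| > |A ∖ B| — true.
(b) subnet ε: |A| = 6, |A ∩ B| = 4; needs |A ∩ B| = 4 — true.
(c) subnet γ: |A| = 8, |A ∩ B| = 5; needs |A ∩ B| < 6 — true.
(d) subnet δ: |A| = 9, |A ∩ B| = 2; needs |A ∩ B| / |A| < 1/3 — true.
(e) subnet α: |A| = 8, |A ∩ B| = 3; needs |A ∩ B| < |A ∖ B| — true.

5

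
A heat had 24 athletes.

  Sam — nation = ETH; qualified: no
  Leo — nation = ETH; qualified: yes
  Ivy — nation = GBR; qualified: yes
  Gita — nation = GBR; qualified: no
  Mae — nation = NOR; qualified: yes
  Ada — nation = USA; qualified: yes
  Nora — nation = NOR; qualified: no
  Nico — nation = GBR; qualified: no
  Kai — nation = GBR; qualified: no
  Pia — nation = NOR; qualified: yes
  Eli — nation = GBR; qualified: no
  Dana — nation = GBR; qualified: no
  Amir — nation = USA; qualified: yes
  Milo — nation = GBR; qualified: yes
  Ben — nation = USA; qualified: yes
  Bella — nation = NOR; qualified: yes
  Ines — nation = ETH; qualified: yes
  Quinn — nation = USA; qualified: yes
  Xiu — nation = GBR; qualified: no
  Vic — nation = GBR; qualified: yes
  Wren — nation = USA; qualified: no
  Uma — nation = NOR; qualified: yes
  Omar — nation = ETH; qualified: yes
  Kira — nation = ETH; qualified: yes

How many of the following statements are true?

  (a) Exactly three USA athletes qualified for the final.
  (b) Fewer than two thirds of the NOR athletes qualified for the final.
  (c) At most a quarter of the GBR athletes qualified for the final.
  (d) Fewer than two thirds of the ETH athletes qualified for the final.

0

(a) USA: |A| = 5, |A ∩ B| = 4; needs |A ∩ B| = 3 — false.
(b) NOR: |A| = 5, |A ∩ B| = 4; needs |A ∩ B| / |A| < 2/3 — false.
(c) GBR: |A| = 9, |A ∩ B| = 3; needs |A ∩ B| / |A| ≤ 1/4 — false.
(d) ETH: |A| = 5, |A ∩ B| = 4; needs |A ∩ B| / |A| < 2/3 — false.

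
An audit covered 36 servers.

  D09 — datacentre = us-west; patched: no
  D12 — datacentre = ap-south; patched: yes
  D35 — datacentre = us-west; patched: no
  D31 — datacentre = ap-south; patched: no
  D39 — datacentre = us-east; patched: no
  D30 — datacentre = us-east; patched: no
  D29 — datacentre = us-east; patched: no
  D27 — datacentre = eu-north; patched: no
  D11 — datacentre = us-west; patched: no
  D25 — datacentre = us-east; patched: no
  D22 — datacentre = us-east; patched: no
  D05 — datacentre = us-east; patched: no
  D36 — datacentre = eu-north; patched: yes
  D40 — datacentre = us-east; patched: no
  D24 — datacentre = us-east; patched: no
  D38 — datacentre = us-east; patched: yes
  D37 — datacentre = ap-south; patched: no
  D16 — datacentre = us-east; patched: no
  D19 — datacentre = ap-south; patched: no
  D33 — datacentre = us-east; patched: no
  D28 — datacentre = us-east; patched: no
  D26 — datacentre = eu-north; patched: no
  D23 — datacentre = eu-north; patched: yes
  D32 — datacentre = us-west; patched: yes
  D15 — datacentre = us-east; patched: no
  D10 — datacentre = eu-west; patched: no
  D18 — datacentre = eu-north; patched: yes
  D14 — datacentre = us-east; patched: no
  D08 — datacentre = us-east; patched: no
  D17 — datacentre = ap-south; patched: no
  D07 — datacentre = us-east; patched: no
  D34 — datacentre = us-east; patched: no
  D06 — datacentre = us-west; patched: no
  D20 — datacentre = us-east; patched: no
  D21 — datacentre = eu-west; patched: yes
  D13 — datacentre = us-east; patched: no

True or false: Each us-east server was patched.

False

Truth condition: A ⊆ B, i.e. every element of A is in B (|A ∖ B| = 0).
|A| = 19, |A ∩ B| = 1, |A ∖ B| = 18.
So the statement is false.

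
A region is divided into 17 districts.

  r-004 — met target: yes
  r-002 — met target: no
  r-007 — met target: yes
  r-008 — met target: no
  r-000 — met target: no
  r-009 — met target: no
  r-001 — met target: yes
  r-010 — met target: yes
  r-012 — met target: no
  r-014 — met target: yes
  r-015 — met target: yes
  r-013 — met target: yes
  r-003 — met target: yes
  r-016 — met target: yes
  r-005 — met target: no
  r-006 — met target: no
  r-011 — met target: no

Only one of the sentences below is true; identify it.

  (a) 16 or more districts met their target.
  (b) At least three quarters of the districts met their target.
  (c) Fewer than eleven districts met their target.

|A| = 17, |A ∩ B| = 9, |A ∖ B| = 8.
(a) requires |A ∩ B| ≥ 16: false.
(b) requires |A ∩ B| / |A| ≥ 3/4: false.
(c) requires |A ∩ B| < 11: true.

(c)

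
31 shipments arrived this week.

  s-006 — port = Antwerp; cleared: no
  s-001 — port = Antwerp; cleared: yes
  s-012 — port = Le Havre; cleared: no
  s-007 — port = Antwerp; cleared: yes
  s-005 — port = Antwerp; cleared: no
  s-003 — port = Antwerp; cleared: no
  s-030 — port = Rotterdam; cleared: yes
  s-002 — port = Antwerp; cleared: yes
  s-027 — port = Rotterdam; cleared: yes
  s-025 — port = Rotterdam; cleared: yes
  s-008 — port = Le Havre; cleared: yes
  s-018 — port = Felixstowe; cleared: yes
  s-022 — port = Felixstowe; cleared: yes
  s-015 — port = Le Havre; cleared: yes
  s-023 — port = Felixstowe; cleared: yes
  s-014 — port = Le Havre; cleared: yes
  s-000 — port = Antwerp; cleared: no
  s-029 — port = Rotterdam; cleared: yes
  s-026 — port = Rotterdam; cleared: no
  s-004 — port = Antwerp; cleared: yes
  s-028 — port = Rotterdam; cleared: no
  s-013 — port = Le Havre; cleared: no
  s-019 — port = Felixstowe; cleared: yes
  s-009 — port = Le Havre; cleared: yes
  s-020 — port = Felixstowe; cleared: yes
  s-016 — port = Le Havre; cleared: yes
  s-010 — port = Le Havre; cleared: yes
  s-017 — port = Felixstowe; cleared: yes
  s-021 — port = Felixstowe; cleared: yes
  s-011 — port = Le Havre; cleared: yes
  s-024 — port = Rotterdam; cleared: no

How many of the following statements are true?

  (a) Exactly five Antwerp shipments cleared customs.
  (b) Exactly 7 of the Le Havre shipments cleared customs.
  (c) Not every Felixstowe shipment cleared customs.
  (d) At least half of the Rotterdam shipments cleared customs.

2

(a) Antwerp: |A| = 8, |A ∩ B| = 4; needs |A ∩ B| = 5 — false.
(b) Le Havre: |A| = 9, |A ∩ B| = 7; needs |A ∩ B| = 7 — true.
(c) Felixstowe: |A| = 7, |A ∩ B| = 7; needs A ⊄ B (|A ∖ B| ≥ 1) — false.
(d) Rotterdam: |A| = 7, |A ∩ B| = 4; needs |A ∩ B| ≥ |A ∖ B| — true.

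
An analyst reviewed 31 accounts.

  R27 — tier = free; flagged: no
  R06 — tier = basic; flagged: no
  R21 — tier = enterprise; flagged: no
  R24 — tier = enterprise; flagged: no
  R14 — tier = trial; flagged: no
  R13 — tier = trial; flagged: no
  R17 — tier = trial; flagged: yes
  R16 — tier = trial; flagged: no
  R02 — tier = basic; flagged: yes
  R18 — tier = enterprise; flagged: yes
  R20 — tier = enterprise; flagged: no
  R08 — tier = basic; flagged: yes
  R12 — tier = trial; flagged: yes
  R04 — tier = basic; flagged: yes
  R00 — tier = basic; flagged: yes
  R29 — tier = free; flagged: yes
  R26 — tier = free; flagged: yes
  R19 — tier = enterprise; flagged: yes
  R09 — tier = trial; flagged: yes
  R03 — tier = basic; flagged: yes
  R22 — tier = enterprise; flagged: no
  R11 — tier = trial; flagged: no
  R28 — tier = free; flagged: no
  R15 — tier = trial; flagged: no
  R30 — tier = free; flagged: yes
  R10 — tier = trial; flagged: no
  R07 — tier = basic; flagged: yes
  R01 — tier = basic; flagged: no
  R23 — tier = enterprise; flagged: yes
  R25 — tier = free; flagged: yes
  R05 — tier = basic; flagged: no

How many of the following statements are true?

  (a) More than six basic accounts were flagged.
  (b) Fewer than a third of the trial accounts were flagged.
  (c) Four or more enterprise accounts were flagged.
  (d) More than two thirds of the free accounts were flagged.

(a) basic: |A| = 9, |A ∩ B| = 6; needs |A ∩ B| > 6 — false.
(b) trial: |A| = 9, |A ∩ B| = 3; needs |A ∩ B| / |A| < 1/3 — false.
(c) enterprise: |A| = 7, |A ∩ B| = 3; needs |A ∩ B| ≥ 4 — false.
(d) free: |A| = 6, |A ∩ B| = 4; needs |A ∩ B| / |A| > 2/3 — false.

0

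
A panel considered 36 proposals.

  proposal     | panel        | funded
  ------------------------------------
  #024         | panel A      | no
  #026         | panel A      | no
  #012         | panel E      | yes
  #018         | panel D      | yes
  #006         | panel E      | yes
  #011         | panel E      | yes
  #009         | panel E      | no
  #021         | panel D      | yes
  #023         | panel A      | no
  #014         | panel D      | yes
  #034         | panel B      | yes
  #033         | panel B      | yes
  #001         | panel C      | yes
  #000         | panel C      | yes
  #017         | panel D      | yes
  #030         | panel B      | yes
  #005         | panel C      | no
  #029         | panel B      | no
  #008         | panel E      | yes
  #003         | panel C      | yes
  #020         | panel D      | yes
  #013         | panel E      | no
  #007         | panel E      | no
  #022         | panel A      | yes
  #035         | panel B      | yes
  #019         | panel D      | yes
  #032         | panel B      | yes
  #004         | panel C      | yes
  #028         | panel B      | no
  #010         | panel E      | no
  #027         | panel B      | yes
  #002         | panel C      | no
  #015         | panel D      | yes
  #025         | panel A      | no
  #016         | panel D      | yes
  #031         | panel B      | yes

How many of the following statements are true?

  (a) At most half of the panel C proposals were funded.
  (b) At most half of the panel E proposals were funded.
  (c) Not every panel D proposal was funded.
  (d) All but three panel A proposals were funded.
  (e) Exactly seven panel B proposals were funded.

(a) panel C: |A| = 6, |A ∩ B| = 4; needs |A ∩ B| ≤ |A ∖ B| — false.
(b) panel E: |A| = 8, |A ∩ B| = 4; needs |A ∩ B| ≤ |A ∖ B| — true.
(c) panel D: |A| = 8, |A ∩ B| = 8; needs A ⊄ B (|A ∖ B| ≥ 1) — false.
(d) panel A: |A| = 5, |A ∩ B| = 1; needs |A ∖ B| = 3 — false.
(e) panel B: |A| = 9, |A ∩ B| = 7; needs |A ∩ B| = 7 — true.

2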